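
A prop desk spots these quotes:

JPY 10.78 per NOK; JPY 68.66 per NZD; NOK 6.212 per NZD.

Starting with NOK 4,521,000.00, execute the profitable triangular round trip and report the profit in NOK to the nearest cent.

Profitable loop is NOK → NZD → JPY → NOK:
NOK 4,521,000.00 ÷ 6.212 = NZD 727,784.93
NZD 727,784.93 × 68.66 = JPY 49,969,713
JPY 49,969,713 ÷ 10.78 = NOK 4,635,409.41
Profit = NOK 4,635,409.41 − NOK 4,521,000.00

Profit: NOK 114,409.41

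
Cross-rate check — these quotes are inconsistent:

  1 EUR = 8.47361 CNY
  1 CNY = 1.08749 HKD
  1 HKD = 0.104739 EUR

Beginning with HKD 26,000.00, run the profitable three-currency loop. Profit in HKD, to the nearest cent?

Profitable loop is HKD → CNY → EUR → HKD:
HKD 26,000.00 ÷ 1.08749 = CNY 23,908.27
CNY 23,908.27 ÷ 8.47361 = EUR 2,821.50
EUR 2,821.50 ÷ 0.104739 = HKD 26,938.36
Profit = HKD 26,938.36 − HKD 26,000.00

Profit: HKD 938.36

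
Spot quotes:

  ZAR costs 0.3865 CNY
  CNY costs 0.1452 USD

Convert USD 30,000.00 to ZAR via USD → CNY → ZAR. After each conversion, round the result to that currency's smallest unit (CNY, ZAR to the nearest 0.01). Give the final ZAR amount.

ZAR 534,570.69

USD 30,000.00 ÷ 0.1452 = CNY 206,611.57
CNY 206,611.57 ÷ 0.3865 = ZAR 534,570.69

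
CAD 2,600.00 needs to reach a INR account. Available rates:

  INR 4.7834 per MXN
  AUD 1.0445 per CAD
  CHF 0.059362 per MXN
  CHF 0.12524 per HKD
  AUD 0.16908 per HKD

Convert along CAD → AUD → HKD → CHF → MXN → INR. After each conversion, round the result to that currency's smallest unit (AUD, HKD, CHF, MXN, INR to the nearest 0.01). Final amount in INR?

CAD 2,600.00 × 1.0445 = AUD 2,715.70
AUD 2,715.70 ÷ 0.16908 = HKD 16,061.63
HKD 16,061.63 × 0.12524 = CHF 2,011.56
CHF 2,011.56 ÷ 0.059362 = MXN 33,886.32
MXN 33,886.32 × 4.7834 = INR 162,091.82

INR 162,091.82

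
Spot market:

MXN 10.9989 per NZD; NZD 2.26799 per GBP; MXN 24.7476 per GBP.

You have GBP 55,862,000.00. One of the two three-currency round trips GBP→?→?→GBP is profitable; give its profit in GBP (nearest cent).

Profitable loop is GBP → NZD → MXN → GBP:
GBP 55,862,000.00 × 2.26799 = NZD 126,694,457.38
NZD 126,694,457.38 × 10.9989 = MXN 1,393,499,667.28
MXN 1,393,499,667.28 ÷ 24.7476 = GBP 56,308,477.08
Profit = GBP 56,308,477.08 − GBP 55,862,000.00

Profit: GBP 446,477.08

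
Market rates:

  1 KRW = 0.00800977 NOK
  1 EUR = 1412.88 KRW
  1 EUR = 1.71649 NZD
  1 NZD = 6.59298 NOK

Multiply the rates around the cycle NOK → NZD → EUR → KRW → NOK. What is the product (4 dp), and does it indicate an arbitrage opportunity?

1.0000 (no arbitrage)

Around NOK → NZD → EUR → KRW → NOK: 1 ÷ 6.59298 ÷ 1.71649 × 1412.88 × 0.00800977 = 1.000005
Product ≈ 1 (deviation 0.001%, within rounding noise).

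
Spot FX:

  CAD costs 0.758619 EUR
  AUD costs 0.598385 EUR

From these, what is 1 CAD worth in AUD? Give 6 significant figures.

CAD/AUD = 1.26778

1 CAD × 0.758619 = 0.758619 EUR
0.758619 EUR ÷ 0.598385 = 1.26778 AUD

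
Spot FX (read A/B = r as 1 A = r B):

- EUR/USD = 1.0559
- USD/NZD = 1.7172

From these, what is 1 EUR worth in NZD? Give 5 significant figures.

1 EUR × 1.0559 = 1.0559 USD
1.0559 USD × 1.7172 = 1.81319 NZD

EUR/NZD = 1.8132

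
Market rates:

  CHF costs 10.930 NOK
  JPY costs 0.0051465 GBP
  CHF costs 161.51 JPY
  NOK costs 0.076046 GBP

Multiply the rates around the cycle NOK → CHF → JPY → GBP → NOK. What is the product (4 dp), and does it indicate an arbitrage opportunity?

1.0000 (no arbitrage)

Around NOK → CHF → JPY → GBP → NOK: 1 ÷ 10.930 × 161.51 × 0.0051465 ÷ 0.076046 = 1.000034
Product ≈ 1 (deviation 0.003%, within rounding noise).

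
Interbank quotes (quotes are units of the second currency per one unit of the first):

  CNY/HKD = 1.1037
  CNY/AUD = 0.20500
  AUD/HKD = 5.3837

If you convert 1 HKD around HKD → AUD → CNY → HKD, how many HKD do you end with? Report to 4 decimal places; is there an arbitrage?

1.0000 (no arbitrage)

Around HKD → AUD → CNY → HKD: 1 ÷ 5.3837 ÷ 0.20500 × 1.1037 = 1.000038
Product ≈ 1 (deviation 0.004%, within rounding noise).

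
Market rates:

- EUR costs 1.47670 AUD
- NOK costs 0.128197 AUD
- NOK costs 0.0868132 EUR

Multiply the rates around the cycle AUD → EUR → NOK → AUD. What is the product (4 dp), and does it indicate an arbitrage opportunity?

1.0000 (no arbitrage)

Around AUD → EUR → NOK → AUD: 1 ÷ 1.47670 ÷ 0.0868132 × 0.128197 = 1.000000
Product ≈ 1 (deviation 0.000%, within rounding noise).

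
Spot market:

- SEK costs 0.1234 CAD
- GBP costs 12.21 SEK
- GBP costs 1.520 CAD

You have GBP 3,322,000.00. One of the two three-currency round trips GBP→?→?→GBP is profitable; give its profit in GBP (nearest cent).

Profit: GBP 29,292.95

Profitable loop is GBP → CAD → SEK → GBP:
GBP 3,322,000.00 × 1.520 = CAD 5,049,440.00
CAD 5,049,440.00 ÷ 0.1234 = SEK 40,919,286.87
SEK 40,919,286.87 ÷ 12.21 = GBP 3,351,292.95
Profit = GBP 3,351,292.95 − GBP 3,322,000.00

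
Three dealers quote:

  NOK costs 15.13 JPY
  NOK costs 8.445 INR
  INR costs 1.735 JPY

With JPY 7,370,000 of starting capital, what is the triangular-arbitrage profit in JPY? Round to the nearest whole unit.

Profitable loop is JPY → INR → NOK → JPY:
JPY 7,370,000 ÷ 1.735 = INR 4,247,838.62
INR 4,247,838.62 ÷ 8.445 = NOK 503,000.43
NOK 503,000.43 × 15.13 = JPY 7,610,396
Profit = JPY 7,610,396 − JPY 7,370,000

Profit: JPY 240,396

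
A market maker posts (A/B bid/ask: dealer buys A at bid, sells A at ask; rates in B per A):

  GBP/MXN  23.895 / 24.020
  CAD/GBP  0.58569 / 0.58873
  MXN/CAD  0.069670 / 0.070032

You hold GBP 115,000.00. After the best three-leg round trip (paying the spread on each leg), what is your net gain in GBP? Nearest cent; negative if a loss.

Net profit: GBP 1,121.37

Best loop GBP → CAD → MXN → GBP:
GBP 115,000.00 ÷ 0.58873 (buy CAD at ask) = CAD 195,335.72
CAD 195,335.72 ÷ 0.070032 (buy MXN at ask) = MXN 2,789,235.24
MXN 2,789,235.24 ÷ 24.020 (buy GBP at ask) = GBP 116,121.37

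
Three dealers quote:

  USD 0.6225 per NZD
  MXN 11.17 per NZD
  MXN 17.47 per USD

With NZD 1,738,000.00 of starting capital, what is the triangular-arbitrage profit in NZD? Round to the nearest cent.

Profitable loop is NZD → MXN → USD → NZD:
NZD 1,738,000.00 × 11.17 = MXN 19,413,460.00
MXN 19,413,460.00 ÷ 17.47 = USD 1,111,245.56
USD 1,111,245.56 ÷ 0.6225 = NZD 1,785,133.44
Profit = NZD 1,785,133.44 − NZD 1,738,000.00

Profit: NZD 47,133.44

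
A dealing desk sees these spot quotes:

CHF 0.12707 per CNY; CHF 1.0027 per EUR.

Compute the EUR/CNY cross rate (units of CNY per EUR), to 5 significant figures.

1 EUR × 1.0027 = 1.0027 CHF
1.0027 CHF ÷ 0.12707 = 7.89093 CNY

EUR/CNY = 7.8909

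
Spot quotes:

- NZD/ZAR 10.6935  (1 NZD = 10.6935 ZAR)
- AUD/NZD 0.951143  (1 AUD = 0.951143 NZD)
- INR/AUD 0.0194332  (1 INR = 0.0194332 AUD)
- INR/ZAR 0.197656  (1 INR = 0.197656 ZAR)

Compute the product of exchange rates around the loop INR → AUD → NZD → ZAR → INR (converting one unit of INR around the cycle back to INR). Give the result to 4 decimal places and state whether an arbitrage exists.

1.0000 (no arbitrage)

Around INR → AUD → NZD → ZAR → INR: 1 × 0.0194332 × 0.951143 × 10.6935 ÷ 0.197656 = 1.000000
Product ≈ 1 (deviation 0.000%, within rounding noise).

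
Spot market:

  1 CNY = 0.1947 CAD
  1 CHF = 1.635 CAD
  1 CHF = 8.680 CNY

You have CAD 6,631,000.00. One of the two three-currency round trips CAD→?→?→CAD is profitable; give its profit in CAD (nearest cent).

Profitable loop is CAD → CHF → CNY → CAD:
CAD 6,631,000.00 ÷ 1.635 = CHF 4,055,657.49
CHF 4,055,657.49 × 8.680 = CNY 35,203,107.03
CNY 35,203,107.03 × 0.1947 = CAD 6,854,044.94
Profit = CAD 6,854,044.94 − CAD 6,631,000.00

Profit: CAD 223,044.94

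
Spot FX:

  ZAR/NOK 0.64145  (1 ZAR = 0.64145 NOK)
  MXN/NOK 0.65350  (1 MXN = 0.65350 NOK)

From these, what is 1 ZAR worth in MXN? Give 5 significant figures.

ZAR/MXN = 0.98156

1 ZAR × 0.64145 = 0.64145 NOK
0.64145 NOK ÷ 0.65350 = 0.981561 MXN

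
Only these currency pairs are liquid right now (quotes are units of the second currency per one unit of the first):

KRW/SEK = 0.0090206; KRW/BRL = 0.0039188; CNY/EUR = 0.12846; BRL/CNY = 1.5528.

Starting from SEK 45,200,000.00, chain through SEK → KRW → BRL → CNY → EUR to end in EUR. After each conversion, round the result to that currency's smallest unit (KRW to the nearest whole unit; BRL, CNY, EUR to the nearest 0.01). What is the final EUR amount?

SEK 45,200,000.00 ÷ 0.0090206 = KRW 5,010,753,165
KRW 5,010,753,165 × 0.0039188 = BRL 19,636,139.50
BRL 19,636,139.50 × 1.5528 = CNY 30,490,997.42
CNY 30,490,997.42 × 0.12846 = EUR 3,916,873.53

EUR 3,916,873.53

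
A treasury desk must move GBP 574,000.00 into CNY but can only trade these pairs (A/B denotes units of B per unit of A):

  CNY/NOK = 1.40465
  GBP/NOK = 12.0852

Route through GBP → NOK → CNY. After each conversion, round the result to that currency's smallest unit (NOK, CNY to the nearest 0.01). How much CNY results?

GBP 574,000.00 × 12.0852 = NOK 6,936,904.80
NOK 6,936,904.80 ÷ 1.40465 = CNY 4,938,529.03

CNY 4,938,529.03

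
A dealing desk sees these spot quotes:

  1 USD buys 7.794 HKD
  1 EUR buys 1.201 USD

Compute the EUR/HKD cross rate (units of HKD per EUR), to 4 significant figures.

1 EUR × 1.201 = 1.201 USD
1.201 USD × 7.794 = 9.36059 HKD

EUR/HKD = 9.361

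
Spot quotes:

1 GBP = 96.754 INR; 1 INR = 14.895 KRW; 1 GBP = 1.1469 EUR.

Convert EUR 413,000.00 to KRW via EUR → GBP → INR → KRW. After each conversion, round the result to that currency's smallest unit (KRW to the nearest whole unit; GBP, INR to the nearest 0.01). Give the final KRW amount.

KRW 518,960,057

EUR 413,000.00 ÷ 1.1469 = GBP 360,101.14
GBP 360,101.14 × 96.754 = INR 34,841,225.70
INR 34,841,225.70 × 14.895 = KRW 518,960,057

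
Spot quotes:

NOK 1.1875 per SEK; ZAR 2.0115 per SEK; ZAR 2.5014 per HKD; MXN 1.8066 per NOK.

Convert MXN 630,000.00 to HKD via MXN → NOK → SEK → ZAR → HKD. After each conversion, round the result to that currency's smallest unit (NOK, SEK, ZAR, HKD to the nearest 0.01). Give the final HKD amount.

MXN 630,000.00 ÷ 1.8066 = NOK 348,721.36
NOK 348,721.36 ÷ 1.1875 = SEK 293,660.09
SEK 293,660.09 × 2.0115 = ZAR 590,697.27
ZAR 590,697.27 ÷ 2.5014 = HKD 236,146.67

HKD 236,146.67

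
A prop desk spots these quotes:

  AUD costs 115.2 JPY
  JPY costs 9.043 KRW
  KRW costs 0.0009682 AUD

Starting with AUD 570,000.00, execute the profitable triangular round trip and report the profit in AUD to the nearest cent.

Profit: AUD 4,916.73

Profitable loop is AUD → JPY → KRW → AUD:
AUD 570,000.00 × 115.2 = JPY 65,664,000
JPY 65,664,000 × 9.043 = KRW 593,799,552
KRW 593,799,552 × 0.0009682 = AUD 574,916.73
Profit = AUD 574,916.73 − AUD 570,000.00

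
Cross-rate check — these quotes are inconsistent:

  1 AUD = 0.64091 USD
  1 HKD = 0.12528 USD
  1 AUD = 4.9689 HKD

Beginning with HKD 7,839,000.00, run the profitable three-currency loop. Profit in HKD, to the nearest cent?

Profit: HKD 231,783.75

Profitable loop is HKD → AUD → USD → HKD:
HKD 7,839,000.00 ÷ 4.9689 = AUD 1,577,612.75
AUD 1,577,612.75 × 0.64091 = USD 1,011,107.79
USD 1,011,107.79 ÷ 0.12528 = HKD 8,070,783.75
Profit = HKD 8,070,783.75 − HKD 7,839,000.00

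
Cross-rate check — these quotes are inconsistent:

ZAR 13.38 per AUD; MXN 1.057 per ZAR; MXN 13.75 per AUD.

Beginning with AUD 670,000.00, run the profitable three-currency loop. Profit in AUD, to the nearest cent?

Profit: AUD 19,133.25

Profitable loop is AUD → ZAR → MXN → AUD:
AUD 670,000.00 × 13.38 = ZAR 8,964,600.00
ZAR 8,964,600.00 × 1.057 = MXN 9,475,582.20
MXN 9,475,582.20 ÷ 13.75 = AUD 689,133.25
Profit = AUD 689,133.25 − AUD 670,000.00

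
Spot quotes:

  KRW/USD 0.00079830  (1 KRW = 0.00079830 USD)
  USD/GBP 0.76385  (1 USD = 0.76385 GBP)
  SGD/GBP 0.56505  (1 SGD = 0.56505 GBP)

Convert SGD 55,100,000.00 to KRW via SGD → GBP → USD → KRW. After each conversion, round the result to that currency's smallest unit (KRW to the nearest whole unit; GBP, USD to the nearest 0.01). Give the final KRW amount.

KRW 51,058,054,892

SGD 55,100,000.00 × 0.56505 = GBP 31,134,255.00
GBP 31,134,255.00 ÷ 0.76385 = USD 40,759,645.22
USD 40,759,645.22 ÷ 0.00079830 = KRW 51,058,054,892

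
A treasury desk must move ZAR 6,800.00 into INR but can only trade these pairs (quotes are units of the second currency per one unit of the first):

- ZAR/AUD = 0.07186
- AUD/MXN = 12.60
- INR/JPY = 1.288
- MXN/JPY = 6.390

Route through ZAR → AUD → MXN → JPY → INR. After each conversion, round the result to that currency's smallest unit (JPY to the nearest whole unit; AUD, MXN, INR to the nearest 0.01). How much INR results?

INR 30,545.81

ZAR 6,800.00 × 0.07186 = AUD 488.65
AUD 488.65 × 12.60 = MXN 6,156.99
MXN 6,156.99 × 6.390 = JPY 39,343
JPY 39,343 ÷ 1.288 = INR 30,545.81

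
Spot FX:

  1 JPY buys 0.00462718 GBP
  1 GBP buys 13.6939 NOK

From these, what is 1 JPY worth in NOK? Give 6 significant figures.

JPY/NOK = 0.0633641

1 JPY × 0.00462718 = 0.00462718 GBP
0.00462718 GBP × 13.6939 = 0.0633641 NOK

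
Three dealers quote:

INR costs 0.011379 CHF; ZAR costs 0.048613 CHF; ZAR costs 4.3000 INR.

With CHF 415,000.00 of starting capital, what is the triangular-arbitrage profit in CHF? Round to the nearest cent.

Profitable loop is CHF → ZAR → INR → CHF:
CHF 415,000.00 ÷ 0.048613 = ZAR 8,536,811.14
ZAR 8,536,811.14 × 4.3000 = INR 36,708,287.91
INR 36,708,287.91 × 0.011379 = CHF 417,703.61
Profit = CHF 417,703.61 − CHF 415,000.00

Profit: CHF 2,703.61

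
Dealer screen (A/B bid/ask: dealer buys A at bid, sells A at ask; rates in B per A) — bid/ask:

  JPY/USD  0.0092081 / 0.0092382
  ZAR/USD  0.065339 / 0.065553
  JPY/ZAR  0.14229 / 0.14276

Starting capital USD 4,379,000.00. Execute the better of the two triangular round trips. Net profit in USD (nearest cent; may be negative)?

Best loop USD → JPY → ZAR → USD:
USD 4,379,000.00 ÷ 0.0092382 (buy JPY at ask) = JPY 474,010,089
JPY 474,010,089 × 0.14229 (sell JPY at bid) = ZAR 67,446,895.50
ZAR 67,446,895.50 × 0.065339 (sell ZAR at bid) = USD 4,406,912.71

Net profit: USD 27,912.71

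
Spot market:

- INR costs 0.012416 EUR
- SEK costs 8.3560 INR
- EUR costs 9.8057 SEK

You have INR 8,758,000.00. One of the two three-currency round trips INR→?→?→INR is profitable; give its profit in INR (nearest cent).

Profitable loop is INR → EUR → SEK → INR:
INR 8,758,000.00 × 0.012416 = EUR 108,739.33
EUR 108,739.33 × 9.8057 = SEK 1,066,265.23
SEK 1,066,265.23 × 8.3560 = INR 8,909,712.25
Profit = INR 8,909,712.25 − INR 8,758,000.00

Profit: INR 151,712.25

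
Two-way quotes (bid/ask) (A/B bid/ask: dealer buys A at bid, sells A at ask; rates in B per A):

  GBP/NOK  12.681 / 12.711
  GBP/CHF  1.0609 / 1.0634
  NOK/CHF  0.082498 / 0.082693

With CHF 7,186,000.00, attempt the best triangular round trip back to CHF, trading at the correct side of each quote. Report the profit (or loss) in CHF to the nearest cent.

Best loop CHF → NOK → GBP → CHF:
CHF 7,186,000.00 ÷ 0.082693 (buy NOK at ask) = NOK 86,899,737.58
NOK 86,899,737.58 ÷ 12.711 (buy GBP at ask) = GBP 6,836,577.58
GBP 6,836,577.58 × 1.0609 (sell GBP at bid) = CHF 7,252,925.15

Net profit: CHF 66,925.15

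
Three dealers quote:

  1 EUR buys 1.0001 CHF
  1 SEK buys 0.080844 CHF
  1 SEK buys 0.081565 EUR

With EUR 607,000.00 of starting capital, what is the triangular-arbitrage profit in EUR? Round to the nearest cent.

Profit: EUR 5,474.72

Profitable loop is EUR → CHF → SEK → EUR:
EUR 607,000.00 × 1.0001 = CHF 607,060.70
CHF 607,060.70 ÷ 0.080844 = SEK 7,509,038.39
SEK 7,509,038.39 × 0.081565 = EUR 612,474.72
Profit = EUR 612,474.72 − EUR 607,000.00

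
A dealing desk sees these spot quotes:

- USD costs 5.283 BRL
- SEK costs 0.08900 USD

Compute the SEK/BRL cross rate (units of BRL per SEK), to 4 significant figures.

SEK/BRL = 0.4702

1 SEK × 0.08900 = 0.089 USD
0.089 USD × 5.283 = 0.470187 BRL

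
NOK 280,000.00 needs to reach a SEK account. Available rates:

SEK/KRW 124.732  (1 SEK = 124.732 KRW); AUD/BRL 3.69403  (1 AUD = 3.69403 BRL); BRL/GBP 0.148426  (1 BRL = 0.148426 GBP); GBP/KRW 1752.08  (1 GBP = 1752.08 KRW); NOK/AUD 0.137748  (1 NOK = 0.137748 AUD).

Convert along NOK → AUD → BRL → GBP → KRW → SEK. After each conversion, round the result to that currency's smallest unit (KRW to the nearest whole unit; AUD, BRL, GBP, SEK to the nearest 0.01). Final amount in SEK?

SEK 297,050.12

NOK 280,000.00 × 0.137748 = AUD 38,569.44
AUD 38,569.44 × 3.69403 = BRL 142,476.67
BRL 142,476.67 × 0.148426 = GBP 21,147.24
GBP 21,147.24 × 1752.08 = KRW 37,051,656
KRW 37,051,656 ÷ 124.732 = SEK 297,050.12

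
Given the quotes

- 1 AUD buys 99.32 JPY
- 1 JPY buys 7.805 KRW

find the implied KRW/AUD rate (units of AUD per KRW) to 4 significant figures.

KRW/AUD = 0.001290

1 KRW ÷ 7.805 = 0.128123 JPY
0.128123 JPY ÷ 99.32 = 0.00129 AUD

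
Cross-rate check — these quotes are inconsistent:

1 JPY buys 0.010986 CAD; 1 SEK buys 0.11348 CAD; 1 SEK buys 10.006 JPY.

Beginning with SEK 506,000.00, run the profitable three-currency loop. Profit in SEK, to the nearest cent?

Profit: SEK 16,359.80

Profitable loop is SEK → CAD → JPY → SEK:
SEK 506,000.00 × 0.11348 = CAD 57,420.88
CAD 57,420.88 ÷ 0.010986 = JPY 5,226,732
JPY 5,226,732 ÷ 10.006 = SEK 522,359.80
Profit = SEK 522,359.80 − SEK 506,000.00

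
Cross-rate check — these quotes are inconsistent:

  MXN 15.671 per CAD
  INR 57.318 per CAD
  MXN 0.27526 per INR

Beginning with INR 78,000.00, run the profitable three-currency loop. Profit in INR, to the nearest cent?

Profit: INR 529.35

Profitable loop is INR → MXN → CAD → INR:
INR 78,000.00 × 0.27526 = MXN 21,470.28
MXN 21,470.28 ÷ 15.671 = CAD 1,370.06
CAD 1,370.06 × 57.318 = INR 78,529.35
Profit = INR 78,529.35 − INR 78,000.00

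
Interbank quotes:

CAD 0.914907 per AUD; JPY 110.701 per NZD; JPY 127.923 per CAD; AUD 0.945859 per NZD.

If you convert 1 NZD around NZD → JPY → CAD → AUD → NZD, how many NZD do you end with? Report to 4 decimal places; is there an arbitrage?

Around NZD → JPY → CAD → AUD → NZD: 1 × 110.701 ÷ 127.923 ÷ 0.914907 ÷ 0.945859 = 0.999999
Product ≈ 1 (deviation 0.000%, within rounding noise).

1.0000 (no arbitrage)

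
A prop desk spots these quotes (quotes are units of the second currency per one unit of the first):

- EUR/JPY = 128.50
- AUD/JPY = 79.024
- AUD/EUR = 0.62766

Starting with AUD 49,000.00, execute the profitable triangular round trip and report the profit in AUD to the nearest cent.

Profitable loop is AUD → EUR → JPY → AUD:
AUD 49,000.00 × 0.62766 = EUR 30,755.34
EUR 30,755.34 × 128.50 = JPY 3,952,061
JPY 3,952,061 ÷ 79.024 = AUD 50,010.90
Profit = AUD 50,010.90 − AUD 49,000.00

Profit: AUD 1,010.90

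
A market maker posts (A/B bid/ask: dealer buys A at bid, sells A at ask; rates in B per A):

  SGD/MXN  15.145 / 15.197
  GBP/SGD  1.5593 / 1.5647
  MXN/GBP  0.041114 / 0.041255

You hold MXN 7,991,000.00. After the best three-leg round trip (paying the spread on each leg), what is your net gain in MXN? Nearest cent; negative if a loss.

Best loop MXN → SGD → GBP → MXN:
MXN 7,991,000.00 ÷ 15.197 (buy SGD at ask) = SGD 525,827.47
SGD 525,827.47 ÷ 1.5647 (buy GBP at ask) = GBP 336,056.41
GBP 336,056.41 ÷ 0.041255 (buy MXN at ask) = MXN 8,145,834.71

Net profit: MXN 154,834.71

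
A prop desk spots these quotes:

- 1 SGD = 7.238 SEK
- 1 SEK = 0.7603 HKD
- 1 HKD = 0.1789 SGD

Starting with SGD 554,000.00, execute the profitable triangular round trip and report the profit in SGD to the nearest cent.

Profit: SGD 8,724.54

Profitable loop is SGD → HKD → SEK → SGD:
SGD 554,000.00 ÷ 0.1789 = HKD 3,096,702.07
HKD 3,096,702.07 ÷ 0.7603 = SEK 4,073,000.22
SEK 4,073,000.22 ÷ 7.238 = SGD 562,724.54
Profit = SGD 562,724.54 − SGD 554,000.00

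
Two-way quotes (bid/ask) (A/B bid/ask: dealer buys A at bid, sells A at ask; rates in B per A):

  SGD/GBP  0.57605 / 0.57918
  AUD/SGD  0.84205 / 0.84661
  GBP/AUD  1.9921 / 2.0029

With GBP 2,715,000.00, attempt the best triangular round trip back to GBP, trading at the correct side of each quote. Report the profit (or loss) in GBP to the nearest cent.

Best loop GBP → SGD → AUD → GBP:
GBP 2,715,000.00 ÷ 0.57918 (buy SGD at ask) = SGD 4,687,661.87
SGD 4,687,661.87 ÷ 0.84661 (buy AUD at ask) = AUD 5,536,979.09
AUD 5,536,979.09 ÷ 2.0029 (buy GBP at ask) = GBP 2,764,481.05

Net profit: GBP 49,481.05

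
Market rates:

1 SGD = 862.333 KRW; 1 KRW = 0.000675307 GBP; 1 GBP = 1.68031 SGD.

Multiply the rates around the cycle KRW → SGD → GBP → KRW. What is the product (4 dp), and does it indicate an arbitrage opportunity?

Around KRW → SGD → GBP → KRW: 1 ÷ 862.333 ÷ 1.68031 ÷ 0.000675307 = 1.021961
Product > 1; profitable direction is KRW → SGD → GBP → KRW.

1.0220 (arbitrage exists)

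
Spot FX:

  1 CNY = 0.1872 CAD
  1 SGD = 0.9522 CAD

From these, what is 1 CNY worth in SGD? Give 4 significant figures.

1 CNY × 0.1872 = 0.1872 CAD
0.1872 CAD ÷ 0.9522 = 0.196597 SGD

CNY/SGD = 0.1966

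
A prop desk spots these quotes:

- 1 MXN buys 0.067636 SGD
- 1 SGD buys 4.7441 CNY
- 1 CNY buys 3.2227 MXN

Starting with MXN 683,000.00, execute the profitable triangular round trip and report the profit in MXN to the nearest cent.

Profitable loop is MXN → SGD → CNY → MXN:
MXN 683,000.00 × 0.067636 = SGD 46,195.39
SGD 46,195.39 × 4.7441 = CNY 219,155.54
CNY 219,155.54 × 3.2227 = MXN 706,272.56
Profit = MXN 706,272.56 − MXN 683,000.00

Profit: MXN 23,272.56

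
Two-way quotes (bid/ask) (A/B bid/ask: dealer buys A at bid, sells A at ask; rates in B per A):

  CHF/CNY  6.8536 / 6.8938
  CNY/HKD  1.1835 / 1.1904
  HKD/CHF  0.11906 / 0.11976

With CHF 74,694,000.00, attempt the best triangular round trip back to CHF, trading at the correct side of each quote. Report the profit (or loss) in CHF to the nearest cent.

Best loop CHF → HKD → CNY → CHF:
CHF 74,694,000.00 ÷ 0.11976 (buy HKD at ask) = HKD 623,697,394.79
HKD 623,697,394.79 ÷ 1.1904 (buy CNY at ask) = CNY 523,939,343.74
CNY 523,939,343.74 ÷ 6.8938 (buy CHF at ask) = CHF 76,001,529.45

Net profit: CHF 1,307,529.45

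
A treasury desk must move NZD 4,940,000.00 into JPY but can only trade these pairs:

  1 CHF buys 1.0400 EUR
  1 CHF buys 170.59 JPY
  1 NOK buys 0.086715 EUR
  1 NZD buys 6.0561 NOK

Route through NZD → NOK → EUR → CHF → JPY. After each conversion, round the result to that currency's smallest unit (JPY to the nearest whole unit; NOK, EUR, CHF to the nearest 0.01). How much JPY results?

JPY 425,534,176

NZD 4,940,000.00 × 6.0561 = NOK 29,917,134.00
NOK 29,917,134.00 × 0.086715 = EUR 2,594,264.27
EUR 2,594,264.27 ÷ 1.0400 = CHF 2,494,484.88
CHF 2,494,484.88 × 170.59 = JPY 425,534,176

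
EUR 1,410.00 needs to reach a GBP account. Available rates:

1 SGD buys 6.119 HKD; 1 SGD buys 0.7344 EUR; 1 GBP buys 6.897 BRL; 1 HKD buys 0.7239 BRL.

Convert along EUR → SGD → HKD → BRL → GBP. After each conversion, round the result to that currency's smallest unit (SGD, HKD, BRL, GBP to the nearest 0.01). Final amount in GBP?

EUR 1,410.00 ÷ 0.7344 = SGD 1,919.93
SGD 1,919.93 × 6.119 = HKD 11,748.05
HKD 11,748.05 × 0.7239 = BRL 8,504.41
BRL 8,504.41 ÷ 6.897 = GBP 1,233.06

GBP 1,233.06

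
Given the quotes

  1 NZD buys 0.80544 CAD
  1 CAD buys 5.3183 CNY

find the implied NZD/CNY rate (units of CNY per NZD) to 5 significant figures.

1 NZD × 0.80544 = 0.80544 CAD
0.80544 CAD × 5.3183 = 4.28357 CNY

NZD/CNY = 4.2836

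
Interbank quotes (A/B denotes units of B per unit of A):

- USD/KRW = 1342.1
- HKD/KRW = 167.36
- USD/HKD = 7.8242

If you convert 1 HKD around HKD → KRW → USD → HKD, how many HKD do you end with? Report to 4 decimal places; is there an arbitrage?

Around HKD → KRW → USD → HKD: 1 × 167.36 ÷ 1342.1 × 7.8242 = 0.975678
Product < 1; profitable direction is HKD → USD → KRW → HKD.

0.9757 (arbitrage exists)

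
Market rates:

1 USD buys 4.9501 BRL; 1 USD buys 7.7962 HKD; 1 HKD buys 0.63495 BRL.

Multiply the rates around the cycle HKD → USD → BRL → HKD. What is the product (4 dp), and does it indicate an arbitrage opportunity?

1.0000 (no arbitrage)

Around HKD → USD → BRL → HKD: 1 ÷ 7.7962 × 4.9501 ÷ 0.63495 = 0.999980
Product ≈ 1 (deviation 0.002%, within rounding noise).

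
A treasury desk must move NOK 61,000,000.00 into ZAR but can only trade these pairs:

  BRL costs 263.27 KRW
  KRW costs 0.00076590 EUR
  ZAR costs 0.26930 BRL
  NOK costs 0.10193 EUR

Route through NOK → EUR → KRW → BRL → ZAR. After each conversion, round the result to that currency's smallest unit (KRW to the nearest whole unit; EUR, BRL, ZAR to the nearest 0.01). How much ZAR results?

NOK 61,000,000.00 × 0.10193 = EUR 6,217,730.00
EUR 6,217,730.00 ÷ 0.00076590 = KRW 8,118,200,810
KRW 8,118,200,810 ÷ 263.27 = BRL 30,836,026.93
BRL 30,836,026.93 ÷ 0.26930 = ZAR 114,504,370.33

ZAR 114,504,370.33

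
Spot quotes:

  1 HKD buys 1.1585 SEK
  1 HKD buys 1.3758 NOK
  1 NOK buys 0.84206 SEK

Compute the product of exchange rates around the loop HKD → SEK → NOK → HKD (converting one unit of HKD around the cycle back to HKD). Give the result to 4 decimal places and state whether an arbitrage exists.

Around HKD → SEK → NOK → HKD: 1 × 1.1585 ÷ 0.84206 ÷ 1.3758 = 0.999995
Product ≈ 1 (deviation 0.001%, within rounding noise).

1.0000 (no arbitrage)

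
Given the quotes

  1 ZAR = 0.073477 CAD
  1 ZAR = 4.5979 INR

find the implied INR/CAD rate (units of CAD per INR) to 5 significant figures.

INR/CAD = 0.015981

1 INR ÷ 4.5979 = 0.217491 ZAR
0.217491 ZAR × 0.073477 = 0.0159806 CAD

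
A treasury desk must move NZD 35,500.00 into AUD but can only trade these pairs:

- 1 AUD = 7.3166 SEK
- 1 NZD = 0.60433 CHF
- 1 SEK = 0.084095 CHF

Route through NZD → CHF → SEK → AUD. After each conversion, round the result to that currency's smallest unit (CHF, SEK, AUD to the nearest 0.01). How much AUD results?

NZD 35,500.00 × 0.60433 = CHF 21,453.72
CHF 21,453.72 ÷ 0.084095 = SEK 255,112.91
SEK 255,112.91 ÷ 7.3166 = AUD 34,867.69

AUD 34,867.69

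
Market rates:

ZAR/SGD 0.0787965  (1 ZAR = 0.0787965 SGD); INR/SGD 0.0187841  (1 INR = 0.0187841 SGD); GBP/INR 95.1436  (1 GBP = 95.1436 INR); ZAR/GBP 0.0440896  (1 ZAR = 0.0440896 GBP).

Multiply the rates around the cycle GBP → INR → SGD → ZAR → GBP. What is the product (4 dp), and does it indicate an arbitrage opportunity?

1.0000 (no arbitrage)

Around GBP → INR → SGD → ZAR → GBP: 1 × 95.1436 × 0.0187841 ÷ 0.0787965 × 0.0440896 = 0.999998
Product ≈ 1 (deviation 0.000%, within rounding noise).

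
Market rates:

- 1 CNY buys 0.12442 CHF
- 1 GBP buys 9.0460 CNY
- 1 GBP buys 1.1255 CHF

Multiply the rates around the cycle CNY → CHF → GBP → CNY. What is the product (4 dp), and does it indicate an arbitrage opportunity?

1.0000 (no arbitrage)

Around CNY → CHF → GBP → CNY: 1 × 0.12442 ÷ 1.1255 × 9.0460 = 1.000003
Product ≈ 1 (deviation 0.000%, within rounding noise).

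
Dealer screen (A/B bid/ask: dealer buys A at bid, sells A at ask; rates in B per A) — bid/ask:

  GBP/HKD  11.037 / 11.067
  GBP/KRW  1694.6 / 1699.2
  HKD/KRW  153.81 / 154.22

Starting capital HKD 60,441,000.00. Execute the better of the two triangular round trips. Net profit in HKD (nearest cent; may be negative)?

Best loop HKD → KRW → GBP → HKD:
HKD 60,441,000.00 × 153.81 (sell HKD at bid) = KRW 9,296,430,210
KRW 9,296,430,210 ÷ 1699.2 (buy GBP at ask) = GBP 5,471,062.98
GBP 5,471,062.98 × 11.037 (sell GBP at bid) = HKD 60,384,122.07

Net result: HKD -56,877.93 (no profitable arbitrage after spreads)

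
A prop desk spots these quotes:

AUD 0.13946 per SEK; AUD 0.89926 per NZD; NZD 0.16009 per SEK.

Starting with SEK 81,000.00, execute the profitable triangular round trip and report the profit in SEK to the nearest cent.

Profit: SEK 2,615.12

Profitable loop is SEK → NZD → AUD → SEK:
SEK 81,000.00 × 0.16009 = NZD 12,967.29
NZD 12,967.29 × 0.89926 = AUD 11,660.97
AUD 11,660.97 ÷ 0.13946 = SEK 83,615.12
Profit = SEK 83,615.12 − SEK 81,000.00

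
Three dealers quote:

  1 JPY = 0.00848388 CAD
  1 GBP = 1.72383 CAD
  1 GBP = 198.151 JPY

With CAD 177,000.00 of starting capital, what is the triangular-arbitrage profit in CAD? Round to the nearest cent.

Profit: CAD 4,500.12

Profitable loop is CAD → JPY → GBP → CAD:
CAD 177,000.00 ÷ 0.00848388 = JPY 20,863,096
JPY 20,863,096 ÷ 198.151 = GBP 105,288.87
GBP 105,288.87 × 1.72383 = CAD 181,500.12
Profit = CAD 181,500.12 − CAD 177,000.00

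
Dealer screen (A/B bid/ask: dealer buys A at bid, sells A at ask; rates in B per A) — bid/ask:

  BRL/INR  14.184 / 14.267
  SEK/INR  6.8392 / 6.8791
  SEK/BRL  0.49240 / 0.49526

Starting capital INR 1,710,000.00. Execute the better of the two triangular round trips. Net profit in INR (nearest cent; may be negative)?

Net profit: INR 26,126.05

Best loop INR → SEK → BRL → INR:
INR 1,710,000.00 ÷ 6.8791 (buy SEK at ask) = SEK 248,579.03
SEK 248,579.03 × 0.49240 (sell SEK at bid) = BRL 122,400.31
BRL 122,400.31 × 14.184 (sell BRL at bid) = INR 1,736,126.05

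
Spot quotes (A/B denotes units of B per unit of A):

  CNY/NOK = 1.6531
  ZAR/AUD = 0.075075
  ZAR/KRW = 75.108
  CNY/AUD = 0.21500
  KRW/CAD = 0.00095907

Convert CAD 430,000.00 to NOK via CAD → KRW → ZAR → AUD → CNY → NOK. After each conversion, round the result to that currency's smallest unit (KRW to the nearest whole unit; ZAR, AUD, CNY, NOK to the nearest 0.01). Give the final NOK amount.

NOK 3,445,783.30

CAD 430,000.00 ÷ 0.00095907 = KRW 448,351,007
KRW 448,351,007 ÷ 75.108 = ZAR 5,969,417.47
ZAR 5,969,417.47 × 0.075075 = AUD 448,154.02
AUD 448,154.02 ÷ 0.21500 = CNY 2,084,437.30
CNY 2,084,437.30 × 1.6531 = NOK 3,445,783.30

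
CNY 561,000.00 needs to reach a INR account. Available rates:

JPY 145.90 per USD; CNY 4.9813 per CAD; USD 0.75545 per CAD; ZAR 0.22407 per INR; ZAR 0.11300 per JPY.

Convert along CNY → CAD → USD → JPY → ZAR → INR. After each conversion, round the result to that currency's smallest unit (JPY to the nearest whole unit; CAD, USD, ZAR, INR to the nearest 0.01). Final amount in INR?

INR 6,260,022.98

CNY 561,000.00 ÷ 4.9813 = CAD 112,621.20
CAD 112,621.20 × 0.75545 = USD 85,079.69
USD 85,079.69 × 145.90 = JPY 12,413,127
JPY 12,413,127 × 0.11300 = ZAR 1,402,683.35
ZAR 1,402,683.35 ÷ 0.22407 = INR 6,260,022.98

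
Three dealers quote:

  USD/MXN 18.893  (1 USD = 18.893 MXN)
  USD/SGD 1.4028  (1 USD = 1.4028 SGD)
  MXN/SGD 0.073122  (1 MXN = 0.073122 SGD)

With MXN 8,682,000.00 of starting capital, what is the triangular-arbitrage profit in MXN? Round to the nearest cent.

Profitable loop is MXN → USD → SGD → MXN:
MXN 8,682,000.00 ÷ 18.893 = USD 459,535.28
USD 459,535.28 × 1.4028 = SGD 644,636.09
SGD 644,636.09 ÷ 0.073122 = MXN 8,815,897.92
Profit = MXN 8,815,897.92 − MXN 8,682,000.00

Profit: MXN 133,897.92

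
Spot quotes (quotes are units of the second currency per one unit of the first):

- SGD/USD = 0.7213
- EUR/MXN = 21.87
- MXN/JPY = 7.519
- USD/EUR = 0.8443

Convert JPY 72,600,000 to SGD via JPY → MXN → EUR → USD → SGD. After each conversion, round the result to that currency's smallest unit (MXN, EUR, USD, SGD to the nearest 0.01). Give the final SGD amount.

JPY 72,600,000 ÷ 7.519 = MXN 9,655,539.30
MXN 9,655,539.30 ÷ 21.87 = EUR 441,497.00
EUR 441,497.00 ÷ 0.8443 = USD 522,914.84
USD 522,914.84 ÷ 0.7213 = SGD 724,961.65

SGD 724,961.65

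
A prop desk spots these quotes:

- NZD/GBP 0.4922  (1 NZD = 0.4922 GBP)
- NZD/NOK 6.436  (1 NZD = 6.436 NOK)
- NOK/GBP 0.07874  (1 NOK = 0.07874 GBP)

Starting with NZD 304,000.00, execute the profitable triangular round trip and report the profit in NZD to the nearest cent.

Profit: NZD 8,999.34

Profitable loop is NZD → NOK → GBP → NZD:
NZD 304,000.00 × 6.436 = NOK 1,956,544.00
NOK 1,956,544.00 × 0.07874 = GBP 154,058.27
GBP 154,058.27 ÷ 0.4922 = NZD 312,999.34
Profit = NZD 312,999.34 − NZD 304,000.00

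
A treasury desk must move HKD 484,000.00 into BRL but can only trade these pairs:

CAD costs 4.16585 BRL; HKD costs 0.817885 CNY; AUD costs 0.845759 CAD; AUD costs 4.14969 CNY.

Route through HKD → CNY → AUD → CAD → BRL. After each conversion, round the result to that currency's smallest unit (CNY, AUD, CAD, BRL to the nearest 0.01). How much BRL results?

BRL 336,102.86

HKD 484,000.00 × 0.817885 = CNY 395,856.34
CNY 395,856.34 ÷ 4.14969 = AUD 95,394.20
AUD 95,394.20 × 0.845759 = CAD 80,680.50
CAD 80,680.50 × 4.16585 = BRL 336,102.86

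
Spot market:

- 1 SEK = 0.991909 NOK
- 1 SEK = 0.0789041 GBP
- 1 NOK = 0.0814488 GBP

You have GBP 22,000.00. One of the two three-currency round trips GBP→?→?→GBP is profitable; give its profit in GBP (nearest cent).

Profitable loop is GBP → SEK → NOK → GBP:
GBP 22,000.00 ÷ 0.0789041 = SEK 278,819.48
SEK 278,819.48 × 0.991909 = NOK 276,563.55
NOK 276,563.55 × 0.0814488 = GBP 22,525.77
Profit = GBP 22,525.77 − GBP 22,000.00

Profit: GBP 525.77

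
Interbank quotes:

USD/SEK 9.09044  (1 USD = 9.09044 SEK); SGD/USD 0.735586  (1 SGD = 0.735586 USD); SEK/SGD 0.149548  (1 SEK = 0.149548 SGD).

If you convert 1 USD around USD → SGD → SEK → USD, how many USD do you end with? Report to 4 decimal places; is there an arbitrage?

1.0000 (no arbitrage)

Around USD → SGD → SEK → USD: 1 ÷ 0.735586 ÷ 0.149548 ÷ 9.09044 = 1.000002
Product ≈ 1 (deviation 0.000%, within rounding noise).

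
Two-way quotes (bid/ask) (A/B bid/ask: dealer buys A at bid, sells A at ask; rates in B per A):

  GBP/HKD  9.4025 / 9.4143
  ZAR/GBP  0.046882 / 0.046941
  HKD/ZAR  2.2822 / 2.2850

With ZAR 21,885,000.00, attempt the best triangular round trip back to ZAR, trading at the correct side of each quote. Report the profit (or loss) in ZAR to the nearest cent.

Best loop ZAR → GBP → HKD → ZAR:
ZAR 21,885,000.00 × 0.046882 (sell ZAR at bid) = GBP 1,026,012.57
GBP 1,026,012.57 × 9.4025 (sell GBP at bid) = HKD 9,647,083.19
HKD 9,647,083.19 × 2.2822 (sell HKD at bid) = ZAR 22,016,573.25

Net profit: ZAR 131,573.25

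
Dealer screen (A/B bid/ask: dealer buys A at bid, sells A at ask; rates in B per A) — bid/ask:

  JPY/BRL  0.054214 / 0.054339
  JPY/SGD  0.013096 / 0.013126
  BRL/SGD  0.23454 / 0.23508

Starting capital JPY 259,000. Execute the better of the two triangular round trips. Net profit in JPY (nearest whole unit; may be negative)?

Best loop JPY → SGD → BRL → JPY:
JPY 259,000 × 0.013096 (sell JPY at bid) = SGD 3,391.86
SGD 3,391.86 ÷ 0.23508 (buy BRL at ask) = BRL 14,428.55
BRL 14,428.55 ÷ 0.054339 (buy JPY at ask) = JPY 265,528

Net profit: JPY 6,528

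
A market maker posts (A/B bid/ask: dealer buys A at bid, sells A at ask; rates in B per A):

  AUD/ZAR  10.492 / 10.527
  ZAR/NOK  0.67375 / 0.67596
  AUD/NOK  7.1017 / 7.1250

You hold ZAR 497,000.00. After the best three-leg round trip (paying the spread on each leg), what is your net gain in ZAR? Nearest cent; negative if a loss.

Best loop ZAR → AUD → NOK → ZAR:
ZAR 497,000.00 ÷ 10.527 (buy AUD at ask) = AUD 47,211.93
AUD 47,211.93 × 7.1017 (sell AUD at bid) = NOK 335,284.97
NOK 335,284.97 ÷ 0.67596 (buy ZAR at ask) = ZAR 496,013.04

Net result: ZAR -986.96 (no profitable arbitrage after spreads)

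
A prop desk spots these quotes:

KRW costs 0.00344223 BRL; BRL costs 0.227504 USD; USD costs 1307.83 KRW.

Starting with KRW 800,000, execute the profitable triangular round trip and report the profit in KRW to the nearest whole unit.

Profit: KRW 19,351

Profitable loop is KRW → BRL → USD → KRW:
KRW 800,000 × 0.00344223 = BRL 2,753.78
BRL 2,753.78 × 0.227504 = USD 626.50
USD 626.50 × 1307.83 = KRW 819,351
Profit = KRW 819,351 − KRW 800,000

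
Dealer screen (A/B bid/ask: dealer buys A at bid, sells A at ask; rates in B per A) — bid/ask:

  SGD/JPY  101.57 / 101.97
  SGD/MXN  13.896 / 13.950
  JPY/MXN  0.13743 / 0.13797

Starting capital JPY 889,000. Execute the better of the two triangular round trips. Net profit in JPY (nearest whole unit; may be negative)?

Net profit: JPY 559

Best loop JPY → MXN → SGD → JPY:
JPY 889,000 × 0.13743 (sell JPY at bid) = MXN 122,175.27
MXN 122,175.27 ÷ 13.950 (buy SGD at ask) = SGD 8,758.08
SGD 8,758.08 × 101.57 (sell SGD at bid) = JPY 889,559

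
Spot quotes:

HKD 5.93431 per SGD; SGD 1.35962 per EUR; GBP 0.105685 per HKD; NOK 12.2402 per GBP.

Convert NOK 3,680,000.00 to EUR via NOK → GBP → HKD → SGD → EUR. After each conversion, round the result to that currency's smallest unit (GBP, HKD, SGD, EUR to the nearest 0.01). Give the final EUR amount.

EUR 352,580.40

NOK 3,680,000.00 ÷ 12.2402 = GBP 300,648.68
GBP 300,648.68 ÷ 0.105685 = HKD 2,844,762.08
HKD 2,844,762.08 ÷ 5.93431 = SGD 479,375.37
SGD 479,375.37 ÷ 1.35962 = EUR 352,580.40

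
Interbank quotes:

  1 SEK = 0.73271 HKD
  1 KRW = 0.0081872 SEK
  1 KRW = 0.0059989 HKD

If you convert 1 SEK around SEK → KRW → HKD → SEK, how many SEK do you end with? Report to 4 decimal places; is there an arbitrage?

Around SEK → KRW → HKD → SEK: 1 ÷ 0.0081872 × 0.0059989 ÷ 0.73271 = 1.000009
Product ≈ 1 (deviation 0.001%, within rounding noise).

1.0000 (no arbitrage)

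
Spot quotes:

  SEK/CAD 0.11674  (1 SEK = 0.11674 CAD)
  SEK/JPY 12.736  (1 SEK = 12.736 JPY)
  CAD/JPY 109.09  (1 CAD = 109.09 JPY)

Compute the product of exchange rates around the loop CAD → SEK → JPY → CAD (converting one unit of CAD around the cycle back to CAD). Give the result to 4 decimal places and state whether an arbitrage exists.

Around CAD → SEK → JPY → CAD: 1 ÷ 0.11674 × 12.736 ÷ 109.09 = 1.000065
Product ≈ 1 (deviation 0.007%, within rounding noise).

1.0001 (no arbitrage)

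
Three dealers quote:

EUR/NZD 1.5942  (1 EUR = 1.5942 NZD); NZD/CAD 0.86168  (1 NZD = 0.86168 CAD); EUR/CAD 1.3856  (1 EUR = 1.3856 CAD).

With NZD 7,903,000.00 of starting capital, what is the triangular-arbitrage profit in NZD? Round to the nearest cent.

Profit: NZD 68,518.14

Profitable loop is NZD → EUR → CAD → NZD:
NZD 7,903,000.00 ÷ 1.5942 = EUR 4,957,345.38
EUR 4,957,345.38 × 1.3856 = CAD 6,868,897.75
CAD 6,868,897.75 ÷ 0.86168 = NZD 7,971,518.14
Profit = NZD 7,971,518.14 − NZD 7,903,000.00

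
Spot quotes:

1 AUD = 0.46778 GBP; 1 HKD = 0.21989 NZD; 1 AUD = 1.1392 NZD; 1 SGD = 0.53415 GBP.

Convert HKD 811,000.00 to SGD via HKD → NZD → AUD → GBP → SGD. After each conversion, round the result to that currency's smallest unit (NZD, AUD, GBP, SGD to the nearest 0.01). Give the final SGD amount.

HKD 811,000.00 × 0.21989 = NZD 178,330.79
NZD 178,330.79 ÷ 1.1392 = AUD 156,540.37
AUD 156,540.37 × 0.46778 = GBP 73,226.45
GBP 73,226.45 ÷ 0.53415 = SGD 137,089.68

SGD 137,089.68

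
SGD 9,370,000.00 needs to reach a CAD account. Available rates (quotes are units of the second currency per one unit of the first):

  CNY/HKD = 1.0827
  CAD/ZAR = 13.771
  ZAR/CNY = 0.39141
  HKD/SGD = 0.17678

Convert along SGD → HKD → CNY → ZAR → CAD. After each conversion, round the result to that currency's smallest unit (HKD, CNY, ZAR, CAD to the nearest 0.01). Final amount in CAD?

CAD 9,082,406.36

SGD 9,370,000.00 ÷ 0.17678 = HKD 53,003,733.45
HKD 53,003,733.45 ÷ 1.0827 = CNY 48,955,143.11
CNY 48,955,143.11 ÷ 0.39141 = ZAR 125,073,818.02
ZAR 125,073,818.02 ÷ 13.771 = CAD 9,082,406.36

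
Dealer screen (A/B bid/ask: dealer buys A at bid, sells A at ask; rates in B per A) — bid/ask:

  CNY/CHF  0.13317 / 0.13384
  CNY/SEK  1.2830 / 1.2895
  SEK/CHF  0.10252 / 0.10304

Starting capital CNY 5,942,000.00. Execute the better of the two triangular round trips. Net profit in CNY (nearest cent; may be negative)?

Net profit: CNY 13,412.54

Best loop CNY → CHF → SEK → CNY:
CNY 5,942,000.00 × 0.13317 (sell CNY at bid) = CHF 791,296.14
CHF 791,296.14 ÷ 0.10304 (buy SEK at ask) = SEK 7,679,504.46
SEK 7,679,504.46 ÷ 1.2895 (buy CNY at ask) = CNY 5,955,412.54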